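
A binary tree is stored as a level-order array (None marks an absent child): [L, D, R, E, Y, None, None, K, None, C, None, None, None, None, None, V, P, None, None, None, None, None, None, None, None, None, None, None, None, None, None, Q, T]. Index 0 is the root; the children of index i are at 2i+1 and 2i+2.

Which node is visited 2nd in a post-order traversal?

Post-order visits the left subtree, then the right subtree, then the node.
At L: go left to D.
  At D: go left to E.
    At E: go left to K.
      At K: go left to V.
        At V: go left to Q.
          Q is a leaf — visit Q.
        At V: go right to T.
          T is a leaf — visit T.
        Visit V.
      At K: go right to P.
        P is a leaf — visit P.
      Visit K.
    At E: no right child.
    Visit E.
  At D: go right to Y.
    At Y: go left to C.
      C is a leaf — visit C.
    At Y: no right child.
    Visit Y.
  Visit D.
At L: go right to R.
  R is a leaf — visit R.
Visit L.
Full post-order sequence: Q, T, V, P, K, E, C, Y, D, R, L.

T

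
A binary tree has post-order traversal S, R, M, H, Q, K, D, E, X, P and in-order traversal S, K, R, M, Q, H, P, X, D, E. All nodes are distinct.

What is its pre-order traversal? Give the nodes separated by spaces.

The last element of post-order is the root; it splits in-order into left and right subtrees.
Root P: left subtree has 6 nodes {S, K, R, M, Q, H}, right has 3 {X, D, E}.
  Root K: left subtree has 1 node {S}, right has 4 {R, M, Q, H}.
    Root Q: left subtree has 2 nodes {R, M}, right has 1 {H}.
      Root M: left subtree has 1 node {R}, right has 0 { }.
  Root X: left subtree has 0 nodes { }, right has 2 {D, E}.
    Root E: left subtree has 1 node {D}, right has 0 { }.

P K S Q M R H X E D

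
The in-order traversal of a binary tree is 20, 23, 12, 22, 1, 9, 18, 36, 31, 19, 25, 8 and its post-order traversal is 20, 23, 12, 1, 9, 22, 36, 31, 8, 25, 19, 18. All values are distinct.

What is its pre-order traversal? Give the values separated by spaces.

18 22 12 23 20 9 1 19 31 36 25 8

The last element of post-order is the root; it splits in-order into left and right subtrees.
Root 18: left subtree has 6 nodes {20, 23, 12, 22, 1, 9}, right has 5 {36, 31, 19, 25, 8}.
  Root 22: left subtree has 3 nodes {20, 23, 12}, right has 2 {1, 9}.
    Root 12: left subtree has 2 nodes {20, 23}, right has 0 { }.
      Root 23: left subtree has 1 node {20}, right has 0 { }.
    Root 9: left subtree has 1 node {1}, right has 0 { }.
  Root 19: left subtree has 2 nodes {36, 31}, right has 2 {25, 8}.
    Root 31: left subtree has 1 node {36}, right has 0 { }.
    Root 25: left subtree has 0 nodes { }, right has 1 {8}.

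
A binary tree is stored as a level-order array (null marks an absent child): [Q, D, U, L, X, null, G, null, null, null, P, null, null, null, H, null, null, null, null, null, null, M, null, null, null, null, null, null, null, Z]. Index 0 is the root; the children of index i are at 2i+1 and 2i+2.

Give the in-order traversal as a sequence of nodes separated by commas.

In-order visits the left subtree, then the node, then the right subtree.
At Q: go left to D.
  At D: go left to L.
    L is a leaf — visit L.
  Visit D.
  At D: go right to X.
    At X: no left child.
    Visit X.
    At X: go right to P.
      At P: go left to M.
        M is a leaf — visit M.
      Visit P.
      At P: no right child.
Visit Q.
At Q: go right to U.
  At U: no left child.
  Visit U.
  At U: go right to G.
    At G: no left child.
    Visit G.
    At G: go right to H.
      At H: go left to Z.
        Z is a leaf — visit Z.
      Visit H.
      At H: no right child.

L, D, X, M, P, Q, U, G, Z, H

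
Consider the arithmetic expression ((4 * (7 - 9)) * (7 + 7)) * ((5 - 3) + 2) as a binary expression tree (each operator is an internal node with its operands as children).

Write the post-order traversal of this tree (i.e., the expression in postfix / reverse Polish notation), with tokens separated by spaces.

Post-order on an expression tree gives postfix notation: for each operator, emit left operand, right operand, then the operator.

4 7 9 - * 7 7 + * 5 3 - 2 + *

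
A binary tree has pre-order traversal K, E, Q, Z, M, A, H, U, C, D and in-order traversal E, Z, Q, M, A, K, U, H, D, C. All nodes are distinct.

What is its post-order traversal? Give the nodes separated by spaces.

The first element of pre-order is the root; it splits in-order into left and right subtrees.
Root K: left subtree has 5 nodes {E, Z, Q, M, A}, right has 4 {U, H, D, C}.
  Root E: left subtree has 0 nodes { }, right has 4 {Z, Q, M, A}.
    Root Q: left subtree has 1 node {Z}, right has 2 {M, A}.
      Root M: left subtree has 0 nodes { }, right has 1 {A}.
  Root H: left subtree has 1 node {U}, right has 2 {D, C}.
    Root C: left subtree has 1 node {D}, right has 0 { }.

Z A M Q E U D C H K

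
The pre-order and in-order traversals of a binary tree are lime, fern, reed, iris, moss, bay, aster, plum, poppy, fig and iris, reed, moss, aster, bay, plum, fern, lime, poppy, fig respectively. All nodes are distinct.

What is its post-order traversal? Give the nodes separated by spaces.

iris aster plum bay moss reed fern fig poppy lime

The first element of pre-order is the root; it splits in-order into left and right subtrees.
Root lime: left subtree has 7 nodes {iris, reed, moss, aster, bay, plum, fern}, right has 2 {poppy, fig}.
  Root fern: left subtree has 6 nodes {iris, reed, moss, aster, bay, plum}, right has 0 { }.
    Root reed: left subtree has 1 node {iris}, right has 4 {moss, aster, bay, plum}.
      Root moss: left subtree has 0 nodes { }, right has 3 {aster, bay, plum}.
        Root bay: left subtree has 1 node {aster}, right has 1 {plum}.
  Root poppy: left subtree has 0 nodes { }, right has 1 {fig}.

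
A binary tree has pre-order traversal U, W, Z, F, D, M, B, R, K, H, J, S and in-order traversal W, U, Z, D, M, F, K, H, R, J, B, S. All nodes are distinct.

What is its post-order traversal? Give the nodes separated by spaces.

The first element of pre-order is the root; it splits in-order into left and right subtrees.
Root U: left subtree has 1 node {W}, right has 10 {Z, D, M, F, K, H, R, J, B, S}.
  Root Z: left subtree has 0 nodes { }, right has 9 {D, M, F, K, H, R, J, B, S}.
    Root F: left subtree has 2 nodes {D, M}, right has 6 {K, H, R, J, B, S}.
      Root D: left subtree has 0 nodes { }, right has 1 {M}.
      Root B: left subtree has 4 nodes {K, H, R, J}, right has 1 {S}.
        Root R: left subtree has 2 nodes {K, H}, right has 1 {J}.
          Root K: left subtree has 0 nodes { }, right has 1 {H}.

W M D H K J R S B F Z U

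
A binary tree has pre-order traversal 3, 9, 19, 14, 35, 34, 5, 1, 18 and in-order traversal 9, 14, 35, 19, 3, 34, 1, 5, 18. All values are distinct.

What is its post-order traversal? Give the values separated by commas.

35, 14, 19, 9, 1, 18, 5, 34, 3

The first element of pre-order is the root; it splits in-order into left and right subtrees.
Root 3: left subtree has 4 nodes {9, 14, 35, 19}, right has 4 {34, 1, 5, 18}.
  Root 9: left subtree has 0 nodes { }, right has 3 {14, 35, 19}.
    Root 19: left subtree has 2 nodes {14, 35}, right has 0 { }.
      Root 14: left subtree has 0 nodes { }, right has 1 {35}.
  Root 34: left subtree has 0 nodes { }, right has 3 {1, 5, 18}.
    Root 5: left subtree has 1 node {1}, right has 1 {18}.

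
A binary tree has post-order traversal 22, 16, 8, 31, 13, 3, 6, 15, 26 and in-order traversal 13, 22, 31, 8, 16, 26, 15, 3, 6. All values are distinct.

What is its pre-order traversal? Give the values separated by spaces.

The last element of post-order is the root; it splits in-order into left and right subtrees.
Root 26: left subtree has 5 nodes {13, 22, 31, 8, 16}, right has 3 {15, 3, 6}.
  Root 13: left subtree has 0 nodes { }, right has 4 {22, 31, 8, 16}.
    Root 31: left subtree has 1 node {22}, right has 2 {8, 16}.
      Root 8: left subtree has 0 nodes { }, right has 1 {16}.
  Root 15: left subtree has 0 nodes { }, right has 2 {3, 6}.
    Root 6: left subtree has 1 node {3}, right has 0 { }.

26 13 31 22 8 16 15 6 3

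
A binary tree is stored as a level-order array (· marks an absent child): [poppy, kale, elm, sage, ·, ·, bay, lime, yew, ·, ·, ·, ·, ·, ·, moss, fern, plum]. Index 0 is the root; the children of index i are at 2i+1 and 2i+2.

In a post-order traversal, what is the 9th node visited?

elm

Post-order visits the left subtree, then the right subtree, then the node.
At poppy: go left to kale.
  At kale: go left to sage.
    At sage: go left to lime.
      At lime: go left to moss.
        moss is a leaf — visit moss.
      At lime: go right to fern.
        fern is a leaf — visit fern.
      Visit lime.
    At sage: go right to yew.
      At yew: go left to plum.
        plum is a leaf — visit plum.
      At yew: no right child.
      Visit yew.
    Visit sage.
  At kale: no right child.
  Visit kale.
At poppy: go right to elm.
  At elm: no left child.
  At elm: go right to bay.
    bay is a leaf — visit bay.
  Visit elm.
Visit poppy.
Full post-order sequence: moss, fern, lime, plum, yew, sage, kale, bay, elm, poppy.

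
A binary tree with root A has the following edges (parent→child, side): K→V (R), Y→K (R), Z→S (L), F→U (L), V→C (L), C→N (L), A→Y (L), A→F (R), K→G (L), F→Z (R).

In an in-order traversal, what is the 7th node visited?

A

In-order visits the left subtree, then the node, then the right subtree.
At A: go left to Y.
  At Y: no left child.
  Visit Y.
  At Y: go right to K.
    At K: go left to G.
      G is a leaf — visit G.
    Visit K.
    At K: go right to V.
      At V: go left to C.
        At C: go left to N.
          N is a leaf — visit N.
        Visit C.
        At C: no right child.
      Visit V.
      At V: no right child.
Visit A.
At A: go right to F.
  At F: go left to U.
    U is a leaf — visit U.
  Visit F.
  At F: go right to Z.
    At Z: go left to S.
      S is a leaf — visit S.
    Visit Z.
    At Z: no right child.
Full in-order sequence: Y, G, K, N, C, V, A, U, F, S, Z.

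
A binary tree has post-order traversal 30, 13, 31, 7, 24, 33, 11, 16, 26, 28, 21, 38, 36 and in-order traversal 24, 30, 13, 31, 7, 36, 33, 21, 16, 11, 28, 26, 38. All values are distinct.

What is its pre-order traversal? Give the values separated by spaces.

The last element of post-order is the root; it splits in-order into left and right subtrees.
Root 36: left subtree has 5 nodes {24, 30, 13, 31, 7}, right has 7 {33, 21, 16, 11, 28, 26, 38}.
  Root 24: left subtree has 0 nodes { }, right has 4 {30, 13, 31, 7}.
    Root 7: left subtree has 3 nodes {30, 13, 31}, right has 0 { }.
      Root 31: left subtree has 2 nodes {30, 13}, right has 0 { }.
        Root 13: left subtree has 1 node {30}, right has 0 { }.
  Root 38: left subtree has 6 nodes {33, 21, 16, 11, 28, 26}, right has 0 { }.
    Root 21: left subtree has 1 node {33}, right has 4 {16, 11, 28, 26}.
      Root 28: left subtree has 2 nodes {16, 11}, right has 1 {26}.
        Root 16: left subtree has 0 nodes { }, right has 1 {11}.

36 24 7 31 13 30 38 21 33 28 16 11 26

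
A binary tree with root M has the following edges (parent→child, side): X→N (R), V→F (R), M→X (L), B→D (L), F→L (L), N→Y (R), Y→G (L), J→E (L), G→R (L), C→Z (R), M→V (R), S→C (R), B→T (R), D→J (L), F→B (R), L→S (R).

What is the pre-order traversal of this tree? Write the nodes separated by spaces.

M X N Y G R V F L S C Z B D J E T

Pre-order visits the node, then its left subtree, then its right subtree.
Visit M.
At M: go left to X.
  Visit X.
  At X: no left child.
  At X: go right to N.
    Visit N.
    At N: no left child.
    At N: go right to Y.
      Visit Y.
      At Y: go left to G.
        Visit G.
        At G: go left to R.
          R is a leaf — visit R.
        At G: no right child.
      At Y: no right child.
At M: go right to V.
  Visit V.
  At V: no left child.
  At V: go right to F.
    Visit F.
    At F: go left to L.
      Visit L.
      At L: no left child.
      At L: go right to S.
        Visit S.
        At S: no left child.
        At S: go right to C.
          Visit C.
          At C: no left child.
          At C: go right to Z.
            Z is a leaf — visit Z.
    At F: go right to B.
      Visit B.
      At B: go left to D.
        Visit D.
        At D: go left to J.
          Visit J.
          At J: go left to E.
            E is a leaf — visit E.
          At J: no right child.
        At D: no right child.
      At B: go right to T.
        T is a leaf — visit T.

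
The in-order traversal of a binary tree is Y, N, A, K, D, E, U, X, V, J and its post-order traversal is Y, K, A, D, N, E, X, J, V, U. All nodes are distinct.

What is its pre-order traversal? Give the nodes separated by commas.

U, E, N, Y, D, A, K, V, X, J

The last element of post-order is the root; it splits in-order into left and right subtrees.
Root U: left subtree has 6 nodes {Y, N, A, K, D, E}, right has 3 {X, V, J}.
  Root E: left subtree has 5 nodes {Y, N, A, K, D}, right has 0 { }.
    Root N: left subtree has 1 node {Y}, right has 3 {A, K, D}.
      Root D: left subtree has 2 nodes {A, K}, right has 0 { }.
        Root A: left subtree has 0 nodes { }, right has 1 {K}.
  Root V: left subtree has 1 node {X}, right has 1 {J}.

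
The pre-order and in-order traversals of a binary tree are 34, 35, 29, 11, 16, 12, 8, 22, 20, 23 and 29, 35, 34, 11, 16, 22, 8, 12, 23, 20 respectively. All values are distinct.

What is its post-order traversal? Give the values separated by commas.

29, 35, 22, 8, 23, 20, 12, 16, 11, 34

The first element of pre-order is the root; it splits in-order into left and right subtrees.
Root 34: left subtree has 2 nodes {29, 35}, right has 7 {11, 16, 22, 8, 12, 23, 20}.
  Root 35: left subtree has 1 node {29}, right has 0 { }.
  Root 11: left subtree has 0 nodes { }, right has 6 {16, 22, 8, 12, 23, 20}.
    Root 16: left subtree has 0 nodes { }, right has 5 {22, 8, 12, 23, 20}.
      Root 12: left subtree has 2 nodes {22, 8}, right has 2 {23, 20}.
        Root 8: left subtree has 1 node {22}, right has 0 { }.
        Root 20: left subtree has 1 node {23}, right has 0 { }.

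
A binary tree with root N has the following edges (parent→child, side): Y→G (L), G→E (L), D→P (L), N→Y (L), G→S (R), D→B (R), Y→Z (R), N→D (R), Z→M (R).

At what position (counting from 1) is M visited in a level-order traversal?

10

Level-order visits nodes level by level from the root, left to right within each level.
Level 0: N
Level 1: Y, D
Level 2: G, Z, P, B
Level 3: E, S, M
Full level-order sequence: N, Y, D, G, Z, P, B, E, S, M.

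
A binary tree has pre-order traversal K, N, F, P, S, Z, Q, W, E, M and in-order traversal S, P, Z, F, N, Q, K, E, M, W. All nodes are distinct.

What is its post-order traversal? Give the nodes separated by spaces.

The first element of pre-order is the root; it splits in-order into left and right subtrees.
Root K: left subtree has 6 nodes {S, P, Z, F, N, Q}, right has 3 {E, M, W}.
  Root N: left subtree has 4 nodes {S, P, Z, F}, right has 1 {Q}.
    Root F: left subtree has 3 nodes {S, P, Z}, right has 0 { }.
      Root P: left subtree has 1 node {S}, right has 1 {Z}.
  Root W: left subtree has 2 nodes {E, M}, right has 0 { }.
    Root E: left subtree has 0 nodes { }, right has 1 {M}.

S Z P F Q N M E W K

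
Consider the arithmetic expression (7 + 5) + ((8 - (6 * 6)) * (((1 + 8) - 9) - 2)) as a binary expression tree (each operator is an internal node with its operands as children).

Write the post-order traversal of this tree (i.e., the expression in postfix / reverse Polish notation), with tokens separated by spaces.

Post-order on an expression tree gives postfix notation: for each operator, emit left operand, right operand, then the operator.

7 5 + 8 6 6 * - 1 8 + 9 - 2 - * +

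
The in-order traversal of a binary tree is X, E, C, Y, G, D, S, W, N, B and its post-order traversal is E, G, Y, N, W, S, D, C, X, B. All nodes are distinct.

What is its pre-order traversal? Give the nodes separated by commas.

The last element of post-order is the root; it splits in-order into left and right subtrees.
Root B: left subtree has 9 nodes {X, E, C, Y, G, D, S, W, N}, right has 0 { }.
  Root X: left subtree has 0 nodes { }, right has 8 {E, C, Y, G, D, S, W, N}.
    Root C: left subtree has 1 node {E}, right has 6 {Y, G, D, S, W, N}.
      Root D: left subtree has 2 nodes {Y, G}, right has 3 {S, W, N}.
        Root Y: left subtree has 0 nodes { }, right has 1 {G}.
        Root S: left subtree has 0 nodes { }, right has 2 {W, N}.
          Root W: left subtree has 0 nodes { }, right has 1 {N}.

B, X, C, E, D, Y, G, S, W, N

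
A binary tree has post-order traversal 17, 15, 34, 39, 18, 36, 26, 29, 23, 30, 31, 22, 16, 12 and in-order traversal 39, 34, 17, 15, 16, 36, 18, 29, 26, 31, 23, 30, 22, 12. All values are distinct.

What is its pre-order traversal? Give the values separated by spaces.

12 16 39 34 15 17 22 31 29 36 18 26 30 23

The last element of post-order is the root; it splits in-order into left and right subtrees.
Root 12: left subtree has 13 nodes {39, 34, 17, 15, 16, 36, 18, 29, 26, 31, 23, 30, 22}, right has 0 { }.
  Root 16: left subtree has 4 nodes {39, 34, 17, 15}, right has 8 {36, 18, 29, 26, 31, 23, 30, 22}.
    Root 39: left subtree has 0 nodes { }, right has 3 {34, 17, 15}.
      Root 34: left subtree has 0 nodes { }, right has 2 {17, 15}.
        Root 15: left subtree has 1 node {17}, right has 0 { }.
    Root 22: left subtree has 7 nodes {36, 18, 29, 26, 31, 23, 30}, right has 0 { }.
      Root 31: left subtree has 4 nodes {36, 18, 29, 26}, right has 2 {23, 30}.
        Root 29: left subtree has 2 nodes {36, 18}, right has 1 {26}.
          Root 36: left subtree has 0 nodes { }, right has 1 {18}.
        Root 30: left subtree has 1 node {23}, right has 0 { }.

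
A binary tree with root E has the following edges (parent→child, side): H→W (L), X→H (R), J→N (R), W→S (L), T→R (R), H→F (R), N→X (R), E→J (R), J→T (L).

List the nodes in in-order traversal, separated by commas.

E, T, R, J, N, X, S, W, H, F

In-order visits the left subtree, then the node, then the right subtree.
At E: no left child.
Visit E.
At E: go right to J.
  At J: go left to T.
    At T: no left child.
    Visit T.
    At T: go right to R.
      R is a leaf — visit R.
  Visit J.
  At J: go right to N.
    At N: no left child.
    Visit N.
    At N: go right to X.
      At X: no left child.
      Visit X.
      At X: go right to H.
        At H: go left to W.
          At W: go left to S.
            S is a leaf — visit S.
          Visit W.
          At W: no right child.
        Visit H.
        At H: go right to F.
          F is a leaf — visit F.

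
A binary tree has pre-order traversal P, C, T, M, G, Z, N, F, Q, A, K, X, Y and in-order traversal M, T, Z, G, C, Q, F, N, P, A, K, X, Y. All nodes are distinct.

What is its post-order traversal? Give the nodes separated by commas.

M, Z, G, T, Q, F, N, C, Y, X, K, A, P

The first element of pre-order is the root; it splits in-order into left and right subtrees.
Root P: left subtree has 8 nodes {M, T, Z, G, C, Q, F, N}, right has 4 {A, K, X, Y}.
  Root C: left subtree has 4 nodes {M, T, Z, G}, right has 3 {Q, F, N}.
    Root T: left subtree has 1 node {M}, right has 2 {Z, G}.
      Root G: left subtree has 1 node {Z}, right has 0 { }.
    Root N: left subtree has 2 nodes {Q, F}, right has 0 { }.
      Root F: left subtree has 1 node {Q}, right has 0 { }.
  Root A: left subtree has 0 nodes { }, right has 3 {K, X, Y}.
    Root K: left subtree has 0 nodes { }, right has 2 {X, Y}.
      Root X: left subtree has 0 nodes { }, right has 1 {Y}.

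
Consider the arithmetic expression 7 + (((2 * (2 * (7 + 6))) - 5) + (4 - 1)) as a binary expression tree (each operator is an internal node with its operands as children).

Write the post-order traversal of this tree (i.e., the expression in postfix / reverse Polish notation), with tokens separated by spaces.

7 2 2 7 6 + * * 5 - 4 1 - + +

Post-order on an expression tree gives postfix notation: for each operator, emit left operand, right operand, then the operator.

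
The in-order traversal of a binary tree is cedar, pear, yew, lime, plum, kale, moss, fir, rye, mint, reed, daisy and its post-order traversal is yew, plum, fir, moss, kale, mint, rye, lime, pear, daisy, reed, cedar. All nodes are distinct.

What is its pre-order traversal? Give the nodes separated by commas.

The last element of post-order is the root; it splits in-order into left and right subtrees.
Root cedar: left subtree has 0 nodes { }, right has 11 {pear, yew, lime, plum, kale, moss, fir, rye, mint, reed, daisy}.
  Root reed: left subtree has 9 nodes {pear, yew, lime, plum, kale, moss, fir, rye, mint}, right has 1 {daisy}.
    Root pear: left subtree has 0 nodes { }, right has 8 {yew, lime, plum, kale, moss, fir, rye, mint}.
      Root lime: left subtree has 1 node {yew}, right has 6 {plum, kale, moss, fir, rye, mint}.
        Root rye: left subtree has 4 nodes {plum, kale, moss, fir}, right has 1 {mint}.
          Root kale: left subtree has 1 node {plum}, right has 2 {moss, fir}.
            Root moss: left subtree has 0 nodes { }, right has 1 {fir}.

cedar, reed, pear, lime, yew, rye, kale, plum, moss, fir, mint, daisy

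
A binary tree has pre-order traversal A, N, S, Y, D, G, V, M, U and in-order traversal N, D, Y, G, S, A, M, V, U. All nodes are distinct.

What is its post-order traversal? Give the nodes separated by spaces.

D G Y S N M U V A

The first element of pre-order is the root; it splits in-order into left and right subtrees.
Root A: left subtree has 5 nodes {N, D, Y, G, S}, right has 3 {M, V, U}.
  Root N: left subtree has 0 nodes { }, right has 4 {D, Y, G, S}.
    Root S: left subtree has 3 nodes {D, Y, G}, right has 0 { }.
      Root Y: left subtree has 1 node {D}, right has 1 {G}.
  Root V: left subtree has 1 node {M}, right has 1 {U}.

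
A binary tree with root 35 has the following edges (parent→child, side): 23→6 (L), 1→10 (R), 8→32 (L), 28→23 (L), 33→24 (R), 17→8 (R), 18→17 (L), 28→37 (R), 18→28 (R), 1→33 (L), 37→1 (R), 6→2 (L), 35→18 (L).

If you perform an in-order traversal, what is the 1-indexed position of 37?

9

In-order visits the left subtree, then the node, then the right subtree.
At 35: go left to 18.
  At 18: go left to 17.
    At 17: no left child.
    Visit 17.
    At 17: go right to 8.
      At 8: go left to 32.
        32 is a leaf — visit 32.
      Visit 8.
      At 8: no right child.
  Visit 18.
  At 18: go right to 28.
    At 28: go left to 23.
      At 23: go left to 6.
        At 6: go left to 2.
          2 is a leaf — visit 2.
        Visit 6.
        At 6: no right child.
      Visit 23.
      At 23: no right child.
    Visit 28.
    At 28: go right to 37.
      At 37: no left child.
      Visit 37.
      At 37: go right to 1.
        At 1: go left to 33.
          At 33: no left child.
          Visit 33.
          At 33: go right to 24.
            24 is a leaf — visit 24.
        Visit 1.
        At 1: go right to 10.
          10 is a leaf — visit 10.
Visit 35.
At 35: no right child.
Full in-order sequence: 17, 32, 8, 18, 2, 6, 23, 28, 37, 33, 24, 1, 10, 35.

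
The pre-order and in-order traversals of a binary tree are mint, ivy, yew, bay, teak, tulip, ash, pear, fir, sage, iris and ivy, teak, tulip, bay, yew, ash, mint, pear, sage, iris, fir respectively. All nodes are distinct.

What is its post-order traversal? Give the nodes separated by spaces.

The first element of pre-order is the root; it splits in-order into left and right subtrees.
Root mint: left subtree has 6 nodes {ivy, teak, tulip, bay, yew, ash}, right has 4 {pear, sage, iris, fir}.
  Root ivy: left subtree has 0 nodes { }, right has 5 {teak, tulip, bay, yew, ash}.
    Root yew: left subtree has 3 nodes {teak, tulip, bay}, right has 1 {ash}.
      Root bay: left subtree has 2 nodes {teak, tulip}, right has 0 { }.
        Root teak: left subtree has 0 nodes { }, right has 1 {tulip}.
  Root pear: left subtree has 0 nodes { }, right has 3 {sage, iris, fir}.
    Root fir: left subtree has 2 nodes {sage, iris}, right has 0 { }.
      Root sage: left subtree has 0 nodes { }, right has 1 {iris}.

tulip teak bay ash yew ivy iris sage fir pear mint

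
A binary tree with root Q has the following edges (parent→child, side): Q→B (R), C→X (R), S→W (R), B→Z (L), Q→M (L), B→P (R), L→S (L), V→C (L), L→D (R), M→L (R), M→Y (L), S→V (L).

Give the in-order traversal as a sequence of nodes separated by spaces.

Y M C X V S W L D Q Z B P

In-order visits the left subtree, then the node, then the right subtree.
At Q: go left to M.
  At M: go left to Y.
    Y is a leaf — visit Y.
  Visit M.
  At M: go right to L.
    At L: go left to S.
      At S: go left to V.
        At V: go left to C.
          At C: no left child.
          Visit C.
          At C: go right to X.
            X is a leaf — visit X.
        Visit V.
        At V: no right child.
      Visit S.
      At S: go right to W.
        W is a leaf — visit W.
    Visit L.
    At L: go right to D.
      D is a leaf — visit D.
Visit Q.
At Q: go right to B.
  At B: go left to Z.
    Z is a leaf — visit Z.
  Visit B.
  At B: go right to P.
    P is a leaf — visit P.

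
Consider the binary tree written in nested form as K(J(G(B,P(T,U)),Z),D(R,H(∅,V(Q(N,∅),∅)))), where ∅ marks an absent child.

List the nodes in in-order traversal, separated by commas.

In-order visits the left subtree, then the node, then the right subtree.
At K: go left to J.
  At J: go left to G.
    At G: go left to B.
      B is a leaf — visit B.
    Visit G.
    At G: go right to P.
      At P: go left to T.
        T is a leaf — visit T.
      Visit P.
      At P: go right to U.
        U is a leaf — visit U.
  Visit J.
  At J: go right to Z.
    Z is a leaf — visit Z.
Visit K.
At K: go right to D.
  At D: go left to R.
    R is a leaf — visit R.
  Visit D.
  At D: go right to H.
    At H: no left child.
    Visit H.
    At H: go right to V.
      At V: go left to Q.
        At Q: go left to N.
          N is a leaf — visit N.
        Visit Q.
        At Q: no right child.
      Visit V.
      At V: no right child.

B, G, T, P, U, J, Z, K, R, D, H, N, Q, V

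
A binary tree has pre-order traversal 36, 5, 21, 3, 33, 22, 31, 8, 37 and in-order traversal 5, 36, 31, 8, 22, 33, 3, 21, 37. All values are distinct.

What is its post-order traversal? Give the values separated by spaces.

The first element of pre-order is the root; it splits in-order into left and right subtrees.
Root 36: left subtree has 1 node {5}, right has 7 {31, 8, 22, 33, 3, 21, 37}.
  Root 21: left subtree has 5 nodes {31, 8, 22, 33, 3}, right has 1 {37}.
    Root 3: left subtree has 4 nodes {31, 8, 22, 33}, right has 0 { }.
      Root 33: left subtree has 3 nodes {31, 8, 22}, right has 0 { }.
        Root 22: left subtree has 2 nodes {31, 8}, right has 0 { }.
          Root 31: left subtree has 0 nodes { }, right has 1 {8}.

5 8 31 22 33 3 37 21 36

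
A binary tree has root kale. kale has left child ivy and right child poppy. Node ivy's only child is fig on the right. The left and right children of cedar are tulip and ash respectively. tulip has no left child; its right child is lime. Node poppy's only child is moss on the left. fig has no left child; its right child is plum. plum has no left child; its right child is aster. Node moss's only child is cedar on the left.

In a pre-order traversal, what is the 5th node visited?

aster

Pre-order visits the node, then its left subtree, then its right subtree.
Visit kale.
At kale: go left to ivy.
  Visit ivy.
  At ivy: no left child.
  At ivy: go right to fig.
    Visit fig.
    At fig: no left child.
    At fig: go right to plum.
      Visit plum.
      At plum: no left child.
      At plum: go right to aster.
        aster is a leaf — visit aster.
At kale: go right to poppy.
  Visit poppy.
  At poppy: go left to moss.
    Visit moss.
    At moss: go left to cedar.
      Visit cedar.
      At cedar: go left to tulip.
        Visit tulip.
        At tulip: no left child.
        At tulip: go right to lime.
          lime is a leaf — visit lime.
      At cedar: go right to ash.
        ash is a leaf — visit ash.
    At moss: no right child.
  At poppy: no right child.
Full pre-order sequence: kale, ivy, fig, plum, aster, poppy, moss, cedar, tulip, lime, ash.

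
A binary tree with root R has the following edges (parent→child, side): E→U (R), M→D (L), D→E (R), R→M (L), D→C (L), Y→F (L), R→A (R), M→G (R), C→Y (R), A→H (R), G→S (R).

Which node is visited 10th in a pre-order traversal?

S

Pre-order visits the node, then its left subtree, then its right subtree.
Visit R.
At R: go left to M.
  Visit M.
  At M: go left to D.
    Visit D.
    At D: go left to C.
      Visit C.
      At C: no left child.
      At C: go right to Y.
        Visit Y.
        At Y: go left to F.
          F is a leaf — visit F.
        At Y: no right child.
    At D: go right to E.
      Visit E.
      At E: no left child.
      At E: go right to U.
        U is a leaf — visit U.
  At M: go right to G.
    Visit G.
    At G: no left child.
    At G: go right to S.
      S is a leaf — visit S.
At R: go right to A.
  Visit A.
  At A: no left child.
  At A: go right to H.
    H is a leaf — visit H.
Full pre-order sequence: R, M, D, C, Y, F, E, U, G, S, A, H.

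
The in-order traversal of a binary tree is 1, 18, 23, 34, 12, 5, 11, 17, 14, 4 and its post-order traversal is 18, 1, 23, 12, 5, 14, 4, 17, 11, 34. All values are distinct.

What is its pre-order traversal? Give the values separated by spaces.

34 23 1 18 11 5 12 17 4 14

The last element of post-order is the root; it splits in-order into left and right subtrees.
Root 34: left subtree has 3 nodes {1, 18, 23}, right has 6 {12, 5, 11, 17, 14, 4}.
  Root 23: left subtree has 2 nodes {1, 18}, right has 0 { }.
    Root 1: left subtree has 0 nodes { }, right has 1 {18}.
  Root 11: left subtree has 2 nodes {12, 5}, right has 3 {17, 14, 4}.
    Root 5: left subtree has 1 node {12}, right has 0 { }.
    Root 17: left subtree has 0 nodes { }, right has 2 {14, 4}.
      Root 4: left subtree has 1 node {14}, right has 0 { }.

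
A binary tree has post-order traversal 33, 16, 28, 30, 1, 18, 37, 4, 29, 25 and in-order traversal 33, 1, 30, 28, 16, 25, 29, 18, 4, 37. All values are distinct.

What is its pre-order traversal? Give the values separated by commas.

25, 1, 33, 30, 28, 16, 29, 4, 18, 37

The last element of post-order is the root; it splits in-order into left and right subtrees.
Root 25: left subtree has 5 nodes {33, 1, 30, 28, 16}, right has 4 {29, 18, 4, 37}.
  Root 1: left subtree has 1 node {33}, right has 3 {30, 28, 16}.
    Root 30: left subtree has 0 nodes { }, right has 2 {28, 16}.
      Root 28: left subtree has 0 nodes { }, right has 1 {16}.
  Root 29: left subtree has 0 nodes { }, right has 3 {18, 4, 37}.
    Root 4: left subtree has 1 node {18}, right has 1 {37}.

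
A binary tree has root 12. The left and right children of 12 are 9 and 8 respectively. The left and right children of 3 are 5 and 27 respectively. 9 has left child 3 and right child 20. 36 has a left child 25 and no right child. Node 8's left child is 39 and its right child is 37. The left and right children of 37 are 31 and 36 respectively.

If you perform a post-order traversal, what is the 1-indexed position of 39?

Post-order visits the left subtree, then the right subtree, then the node.
At 12: go left to 9.
  At 9: go left to 3.
    At 3: go left to 5.
      5 is a leaf — visit 5.
    At 3: go right to 27.
      27 is a leaf — visit 27.
    Visit 3.
  At 9: go right to 20.
    20 is a leaf — visit 20.
  Visit 9.
At 12: go right to 8.
  At 8: go left to 39.
    39 is a leaf — visit 39.
  At 8: go right to 37.
    At 37: go left to 31.
      31 is a leaf — visit 31.
    At 37: go right to 36.
      At 36: go left to 25.
        25 is a leaf — visit 25.
      At 36: no right child.
      Visit 36.
    Visit 37.
  Visit 8.
Visit 12.
Full post-order sequence: 5, 27, 3, 20, 9, 39, 31, 25, 36, 37, 8, 12.

6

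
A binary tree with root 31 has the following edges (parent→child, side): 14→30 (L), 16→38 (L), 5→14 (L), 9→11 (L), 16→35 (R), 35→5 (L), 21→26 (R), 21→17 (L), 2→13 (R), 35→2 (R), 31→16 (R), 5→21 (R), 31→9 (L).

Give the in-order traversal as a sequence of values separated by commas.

In-order visits the left subtree, then the node, then the right subtree.
At 31: go left to 9.
  At 9: go left to 11.
    11 is a leaf — visit 11.
  Visit 9.
  At 9: no right child.
Visit 31.
At 31: go right to 16.
  At 16: go left to 38.
    38 is a leaf — visit 38.
  Visit 16.
  At 16: go right to 35.
    At 35: go left to 5.
      At 5: go left to 14.
        At 14: go left to 30.
          30 is a leaf — visit 30.
        Visit 14.
        At 14: no right child.
      Visit 5.
      At 5: go right to 21.
        At 21: go left to 17.
          17 is a leaf — visit 17.
        Visit 21.
        At 21: go right to 26.
          26 is a leaf — visit 26.
    Visit 35.
    At 35: go right to 2.
      At 2: no left child.
      Visit 2.
      At 2: go right to 13.
        13 is a leaf — visit 13.

11, 9, 31, 38, 16, 30, 14, 5, 17, 21, 26, 35, 2, 13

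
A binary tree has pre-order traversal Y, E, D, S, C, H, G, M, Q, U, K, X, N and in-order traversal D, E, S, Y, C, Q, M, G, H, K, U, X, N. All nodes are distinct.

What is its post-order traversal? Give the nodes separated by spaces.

D S E Q M G K N X U H C Y

The first element of pre-order is the root; it splits in-order into left and right subtrees.
Root Y: left subtree has 3 nodes {D, E, S}, right has 9 {C, Q, M, G, H, K, U, X, N}.
  Root E: left subtree has 1 node {D}, right has 1 {S}.
  Root C: left subtree has 0 nodes { }, right has 8 {Q, M, G, H, K, U, X, N}.
    Root H: left subtree has 3 nodes {Q, M, G}, right has 4 {K, U, X, N}.
      Root G: left subtree has 2 nodes {Q, M}, right has 0 { }.
        Root M: left subtree has 1 node {Q}, right has 0 { }.
      Root U: left subtree has 1 node {K}, right has 2 {X, N}.
        Root X: left subtree has 0 nodes { }, right has 1 {N}.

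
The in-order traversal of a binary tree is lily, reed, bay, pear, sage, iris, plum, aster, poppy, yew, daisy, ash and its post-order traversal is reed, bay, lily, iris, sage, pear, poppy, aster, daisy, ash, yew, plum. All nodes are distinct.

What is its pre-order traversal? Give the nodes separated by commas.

The last element of post-order is the root; it splits in-order into left and right subtrees.
Root plum: left subtree has 6 nodes {lily, reed, bay, pear, sage, iris}, right has 5 {aster, poppy, yew, daisy, ash}.
  Root pear: left subtree has 3 nodes {lily, reed, bay}, right has 2 {sage, iris}.
    Root lily: left subtree has 0 nodes { }, right has 2 {reed, bay}.
      Root bay: left subtree has 1 node {reed}, right has 0 { }.
    Root sage: left subtree has 0 nodes { }, right has 1 {iris}.
  Root yew: left subtree has 2 nodes {aster, poppy}, right has 2 {daisy, ash}.
    Root aster: left subtree has 0 nodes { }, right has 1 {poppy}.
    Root ash: left subtree has 1 node {daisy}, right has 0 { }.

plum, pear, lily, bay, reed, sage, iris, yew, aster, poppy, ash, daisy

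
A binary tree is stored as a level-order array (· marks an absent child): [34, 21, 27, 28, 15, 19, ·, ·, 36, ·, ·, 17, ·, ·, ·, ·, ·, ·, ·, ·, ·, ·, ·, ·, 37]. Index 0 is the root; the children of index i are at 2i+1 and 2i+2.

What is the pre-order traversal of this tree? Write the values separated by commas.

Pre-order visits the node, then its left subtree, then its right subtree.
Visit 34.
At 34: go left to 21.
  Visit 21.
  At 21: go left to 28.
    Visit 28.
    At 28: no left child.
    At 28: go right to 36.
      36 is a leaf — visit 36.
  At 21: go right to 15.
    15 is a leaf — visit 15.
At 34: go right to 27.
  Visit 27.
  At 27: go left to 19.
    Visit 19.
    At 19: go left to 17.
      Visit 17.
      At 17: no left child.
      At 17: go right to 37.
        37 is a leaf — visit 37.
    At 19: no right child.
  At 27: no right child.

34, 21, 28, 36, 15, 27, 19, 17, 37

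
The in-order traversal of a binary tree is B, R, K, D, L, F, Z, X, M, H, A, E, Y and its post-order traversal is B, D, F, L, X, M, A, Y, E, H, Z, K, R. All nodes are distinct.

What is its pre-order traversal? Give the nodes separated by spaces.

The last element of post-order is the root; it splits in-order into left and right subtrees.
Root R: left subtree has 1 node {B}, right has 11 {K, D, L, F, Z, X, M, H, A, E, Y}.
  Root K: left subtree has 0 nodes { }, right has 10 {D, L, F, Z, X, M, H, A, E, Y}.
    Root Z: left subtree has 3 nodes {D, L, F}, right has 6 {X, M, H, A, E, Y}.
      Root L: left subtree has 1 node {D}, right has 1 {F}.
      Root H: left subtree has 2 nodes {X, M}, right has 3 {A, E, Y}.
        Root M: left subtree has 1 node {X}, right has 0 { }.
        Root E: left subtree has 1 node {A}, right has 1 {Y}.

R B K Z L D F H M X E A Y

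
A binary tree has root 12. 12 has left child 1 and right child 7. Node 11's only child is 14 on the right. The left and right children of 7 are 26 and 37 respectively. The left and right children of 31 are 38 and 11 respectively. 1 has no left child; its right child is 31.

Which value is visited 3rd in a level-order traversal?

7

Level-order visits nodes level by level from the root, left to right within each level.
Level 0: 12
Level 1: 1, 7
Level 2: 31, 26, 37
Level 3: 38, 11
Level 4: 14
Full level-order sequence: 12, 1, 7, 31, 26, 37, 38, 11, 14.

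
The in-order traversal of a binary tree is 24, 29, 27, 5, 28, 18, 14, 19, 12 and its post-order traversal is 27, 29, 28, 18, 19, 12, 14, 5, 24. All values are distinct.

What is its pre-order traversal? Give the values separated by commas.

24, 5, 29, 27, 14, 18, 28, 12, 19

The last element of post-order is the root; it splits in-order into left and right subtrees.
Root 24: left subtree has 0 nodes { }, right has 8 {29, 27, 5, 28, 18, 14, 19, 12}.
  Root 5: left subtree has 2 nodes {29, 27}, right has 5 {28, 18, 14, 19, 12}.
    Root 29: left subtree has 0 nodes { }, right has 1 {27}.
    Root 14: left subtree has 2 nodes {28, 18}, right has 2 {19, 12}.
      Root 18: left subtree has 1 node {28}, right has 0 { }.
      Root 12: left subtree has 1 node {19}, right has 0 { }.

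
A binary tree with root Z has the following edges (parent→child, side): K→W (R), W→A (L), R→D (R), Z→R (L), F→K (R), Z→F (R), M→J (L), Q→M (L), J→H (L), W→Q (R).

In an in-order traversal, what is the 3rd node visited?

In-order visits the left subtree, then the node, then the right subtree.
At Z: go left to R.
  At R: no left child.
  Visit R.
  At R: go right to D.
    D is a leaf — visit D.
Visit Z.
At Z: go right to F.
  At F: no left child.
  Visit F.
  At F: go right to K.
    At K: no left child.
    Visit K.
    At K: go right to W.
      At W: go left to A.
        A is a leaf — visit A.
      Visit W.
      At W: go right to Q.
        At Q: go left to M.
          At M: go left to J.
            At J: go left to H.
              H is a leaf — visit H.
            Visit J.
            At J: no right child.
          Visit M.
          At M: no right child.
        Visit Q.
        At Q: no right child.
Full in-order sequence: R, D, Z, F, K, A, W, H, J, M, Q.

Z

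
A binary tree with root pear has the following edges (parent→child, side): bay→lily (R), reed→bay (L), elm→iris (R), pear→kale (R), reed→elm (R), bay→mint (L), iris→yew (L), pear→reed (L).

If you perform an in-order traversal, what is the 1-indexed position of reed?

4

In-order visits the left subtree, then the node, then the right subtree.
At pear: go left to reed.
  At reed: go left to bay.
    At bay: go left to mint.
      mint is a leaf — visit mint.
    Visit bay.
    At bay: go right to lily.
      lily is a leaf — visit lily.
  Visit reed.
  At reed: go right to elm.
    At elm: no left child.
    Visit elm.
    At elm: go right to iris.
      At iris: go left to yew.
        yew is a leaf — visit yew.
      Visit iris.
      At iris: no right child.
Visit pear.
At pear: go right to kale.
  kale is a leaf — visit kale.
Full in-order sequence: mint, bay, lily, reed, elm, yew, iris, pear, kale.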